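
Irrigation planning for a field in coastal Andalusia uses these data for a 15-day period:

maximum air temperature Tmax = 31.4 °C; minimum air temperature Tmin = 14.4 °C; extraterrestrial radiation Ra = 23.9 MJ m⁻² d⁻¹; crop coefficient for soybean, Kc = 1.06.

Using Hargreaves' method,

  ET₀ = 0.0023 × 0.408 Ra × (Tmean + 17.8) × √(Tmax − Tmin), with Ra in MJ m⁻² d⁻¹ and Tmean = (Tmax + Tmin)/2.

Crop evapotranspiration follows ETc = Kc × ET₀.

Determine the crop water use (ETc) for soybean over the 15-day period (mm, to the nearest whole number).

Tmean = (31.4 + 14.4)/2 = 22.90 °C
0.408 Ra = 0.408 × 23.9 = 9.7512 mm/d equivalent
ET₀ = 0.0023 × 9.7512 × (22.90 + 17.8) × √17.0 = 0.0023 × 9.7512 × 40.70 × 4.1231 = 3.7636 mm/d
ETc = Kc × ET₀ = 1.06 × 3.7636 = 3.9894 mm/d
Over 15 days: 3.9894 × 15 = 59.841 mm

60 mm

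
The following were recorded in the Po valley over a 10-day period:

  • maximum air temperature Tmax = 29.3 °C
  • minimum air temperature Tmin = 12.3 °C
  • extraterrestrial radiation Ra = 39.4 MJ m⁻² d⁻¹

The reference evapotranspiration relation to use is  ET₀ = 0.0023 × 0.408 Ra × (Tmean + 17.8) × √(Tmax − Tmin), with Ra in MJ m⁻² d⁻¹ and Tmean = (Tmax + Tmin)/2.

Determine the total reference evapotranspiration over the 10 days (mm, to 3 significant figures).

Tmean = (29.3 + 12.3)/2 = 20.80 °C
0.408 Ra = 0.408 × 39.4 = 16.0752 mm/d equivalent
ET₀ = 0.0023 × 16.0752 × (20.80 + 17.8) × √17.0 = 0.0023 × 16.0752 × 38.60 × 4.1231 = 5.8843 mm/d
Over 10 days: 5.8843 × 10 = 58.843 mm

58.8 mm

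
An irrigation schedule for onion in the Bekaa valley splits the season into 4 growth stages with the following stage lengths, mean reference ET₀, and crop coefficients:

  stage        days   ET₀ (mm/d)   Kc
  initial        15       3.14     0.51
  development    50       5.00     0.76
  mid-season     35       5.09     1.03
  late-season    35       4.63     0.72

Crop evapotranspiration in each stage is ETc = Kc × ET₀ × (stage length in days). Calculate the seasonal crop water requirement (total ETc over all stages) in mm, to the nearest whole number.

initial: 0.51 × 3.14 × 15 = 24.02 mm
development: 0.76 × 5.00 × 50 = 190.00 mm
mid-season: 1.03 × 5.09 × 35 = 183.49 mm
late-season: 0.72 × 4.63 × 35 = 116.68 mm
Seasonal total = 514.19 mm

514 mm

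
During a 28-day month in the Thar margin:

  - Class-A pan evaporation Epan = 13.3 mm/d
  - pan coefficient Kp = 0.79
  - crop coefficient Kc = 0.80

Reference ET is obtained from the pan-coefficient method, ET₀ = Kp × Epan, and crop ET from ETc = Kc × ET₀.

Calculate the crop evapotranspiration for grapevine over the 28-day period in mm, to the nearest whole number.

ET₀ = 0.79 × 13.3 = 10.5070 mm/d
ETc = Kc × ET₀ = 0.80 × 10.5070 = 8.4056 mm/d
Over 28 days: 8.4056 × 28 = 235.357 mm

235 mm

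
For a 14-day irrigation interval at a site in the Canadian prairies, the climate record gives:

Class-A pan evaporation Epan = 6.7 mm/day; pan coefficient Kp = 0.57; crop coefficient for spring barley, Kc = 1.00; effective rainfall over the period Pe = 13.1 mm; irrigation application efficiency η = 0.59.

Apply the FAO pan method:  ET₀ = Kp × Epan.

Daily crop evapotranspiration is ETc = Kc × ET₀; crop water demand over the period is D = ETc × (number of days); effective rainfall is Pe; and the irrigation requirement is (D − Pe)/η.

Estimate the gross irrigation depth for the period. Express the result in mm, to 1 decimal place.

68.4 mm

ET₀ = 0.57 × 6.7 = 3.8190 mm/d
ETc = Kc × ET₀ = 1.00 × 3.8190 = 3.8190 mm/d
Crop demand D = ETc × 14 d = 3.8190 × 14 = 53.466 mm
D − Pe = 53.466 − 13.1 = 40.366 mm
Gross irrigation = 40.366 / 0.59 = 68.417 mm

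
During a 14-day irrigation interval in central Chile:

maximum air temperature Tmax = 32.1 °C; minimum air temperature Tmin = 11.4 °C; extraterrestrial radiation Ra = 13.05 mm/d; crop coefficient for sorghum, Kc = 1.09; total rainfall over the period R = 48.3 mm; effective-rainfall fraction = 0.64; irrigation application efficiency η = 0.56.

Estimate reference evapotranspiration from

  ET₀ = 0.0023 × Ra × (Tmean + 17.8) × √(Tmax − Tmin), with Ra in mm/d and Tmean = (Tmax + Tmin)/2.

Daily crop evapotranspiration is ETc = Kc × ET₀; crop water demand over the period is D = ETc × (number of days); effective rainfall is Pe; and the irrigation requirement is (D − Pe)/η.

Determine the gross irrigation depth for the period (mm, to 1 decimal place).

Tmean = (32.1 + 11.4)/2 = 21.75 °C
ET₀ = 0.0023 × 13.05 × (21.75 + 17.8) × √20.7 = 0.0023 × 13.05 × 39.55 × 4.5497 = 5.4009 mm/d
ETc = Kc × ET₀ = 1.09 × 5.4009 = 5.8870 mm/d
Crop demand D = ETc × 14 d = 5.8870 × 14 = 82.418 mm
Pe = 0.64 × 48.3 = 30.912 mm
D − Pe = 82.418 − 30.912 = 51.506 mm
Gross irrigation = 51.506 / 0.56 = 91.975 mm

92.0 mm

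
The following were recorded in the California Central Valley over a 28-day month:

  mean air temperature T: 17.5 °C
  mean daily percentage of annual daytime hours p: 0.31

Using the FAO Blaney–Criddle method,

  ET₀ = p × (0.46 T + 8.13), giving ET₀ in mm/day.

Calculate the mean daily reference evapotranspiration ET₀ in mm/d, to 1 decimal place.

ET₀ = 0.31 × (0.46 × 17.5 + 8.13) = 0.31 × 16.180 = 5.0158 mm/d

5.0 mm/d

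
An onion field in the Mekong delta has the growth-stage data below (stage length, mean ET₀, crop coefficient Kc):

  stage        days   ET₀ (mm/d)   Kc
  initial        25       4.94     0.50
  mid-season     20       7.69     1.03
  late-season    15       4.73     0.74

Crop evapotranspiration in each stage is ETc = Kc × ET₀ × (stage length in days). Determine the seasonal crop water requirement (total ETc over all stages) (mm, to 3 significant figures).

initial: 0.50 × 4.94 × 25 = 61.75 mm
mid-season: 1.03 × 7.69 × 20 = 158.41 mm
late-season: 0.74 × 4.73 × 15 = 52.50 mm
Seasonal total = 272.66 mm

273 mm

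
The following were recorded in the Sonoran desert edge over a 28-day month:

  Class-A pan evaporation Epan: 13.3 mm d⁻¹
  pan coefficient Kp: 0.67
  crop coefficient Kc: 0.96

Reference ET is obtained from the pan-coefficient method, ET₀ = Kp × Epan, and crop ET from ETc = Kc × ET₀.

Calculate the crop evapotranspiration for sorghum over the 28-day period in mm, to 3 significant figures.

ET₀ = 0.67 × 13.3 = 8.9110 mm/d
ETc = Kc × ET₀ = 0.96 × 8.9110 = 8.5546 mm/d
Over 28 days: 8.5546 × 28 = 239.529 mm

240 mm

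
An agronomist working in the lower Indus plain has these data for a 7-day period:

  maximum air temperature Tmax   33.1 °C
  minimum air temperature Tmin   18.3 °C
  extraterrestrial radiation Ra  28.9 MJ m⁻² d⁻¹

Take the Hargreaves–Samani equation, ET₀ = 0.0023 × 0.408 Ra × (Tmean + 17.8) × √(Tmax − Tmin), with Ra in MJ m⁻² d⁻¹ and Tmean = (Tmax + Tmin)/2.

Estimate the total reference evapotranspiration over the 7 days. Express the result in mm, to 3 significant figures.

31.8 mm

Tmean = (33.1 + 18.3)/2 = 25.70 °C
0.408 Ra = 0.408 × 28.9 = 11.7912 mm/d equivalent
ET₀ = 0.0023 × 11.7912 × (25.70 + 17.8) × √14.8 = 0.0023 × 11.7912 × 43.50 × 3.8471 = 4.5385 mm/d
Over 7 days: 4.5385 × 7 = 31.770 mm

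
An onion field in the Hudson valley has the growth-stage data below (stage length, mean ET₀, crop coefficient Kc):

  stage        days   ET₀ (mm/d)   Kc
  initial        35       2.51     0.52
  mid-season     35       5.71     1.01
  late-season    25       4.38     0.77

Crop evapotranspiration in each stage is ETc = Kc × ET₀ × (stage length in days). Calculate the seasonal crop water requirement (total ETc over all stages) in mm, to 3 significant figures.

332 mm

initial: 0.52 × 2.51 × 35 = 45.68 mm
mid-season: 1.01 × 5.71 × 35 = 201.85 mm
late-season: 0.77 × 4.38 × 25 = 84.32 mm
Seasonal total = 331.85 mm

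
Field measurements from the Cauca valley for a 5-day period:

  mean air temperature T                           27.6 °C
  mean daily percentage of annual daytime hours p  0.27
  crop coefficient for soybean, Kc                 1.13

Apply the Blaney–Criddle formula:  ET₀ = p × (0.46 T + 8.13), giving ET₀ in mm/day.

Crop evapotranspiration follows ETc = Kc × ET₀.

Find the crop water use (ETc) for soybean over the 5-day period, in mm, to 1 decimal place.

ET₀ = 0.27 × (0.46 × 27.6 + 8.13) = 0.27 × 20.826 = 5.6230 mm/d
ETc = Kc × ET₀ = 1.13 × 5.6230 = 6.3540 mm/d
Over 5 days: 6.3540 × 5 = 31.770 mm

31.8 mm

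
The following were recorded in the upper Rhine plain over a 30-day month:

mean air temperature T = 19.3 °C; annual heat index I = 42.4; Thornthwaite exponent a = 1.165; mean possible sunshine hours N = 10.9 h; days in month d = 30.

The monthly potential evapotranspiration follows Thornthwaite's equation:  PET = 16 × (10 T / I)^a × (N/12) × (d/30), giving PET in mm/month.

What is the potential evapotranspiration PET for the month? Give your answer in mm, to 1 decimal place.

84.9 mm

10T/I = 10 × 19.3 / 42.4 = 4.5519
(10T/I)^a = 4.5519^1.165 = 5.8451
Uncorrected PET = 16 × 5.8451 = 93.522 mm
Correction = (N/12)(d/30) = (10.9/12)(30/30) = 0.9083
PET = 93.522 × 0.9083 = 84.946 mm/month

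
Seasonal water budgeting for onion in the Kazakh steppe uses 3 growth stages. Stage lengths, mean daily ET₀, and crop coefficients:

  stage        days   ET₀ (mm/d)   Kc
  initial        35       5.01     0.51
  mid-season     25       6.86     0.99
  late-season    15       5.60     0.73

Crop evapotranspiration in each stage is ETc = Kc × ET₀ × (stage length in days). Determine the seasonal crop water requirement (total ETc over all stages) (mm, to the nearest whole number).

initial: 0.51 × 5.01 × 35 = 89.43 mm
mid-season: 0.99 × 6.86 × 25 = 169.79 mm
late-season: 0.73 × 5.60 × 15 = 61.32 mm
Seasonal total = 320.54 mm

321 mm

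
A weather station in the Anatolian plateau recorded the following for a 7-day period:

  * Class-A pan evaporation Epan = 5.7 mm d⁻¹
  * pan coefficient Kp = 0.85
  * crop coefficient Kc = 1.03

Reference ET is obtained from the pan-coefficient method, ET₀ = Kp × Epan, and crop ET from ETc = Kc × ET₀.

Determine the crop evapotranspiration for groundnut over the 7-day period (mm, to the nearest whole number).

ET₀ = 0.85 × 5.7 = 4.8450 mm/d
ETc = Kc × ET₀ = 1.03 × 4.8450 = 4.9904 mm/d
Over 7 days: 4.9904 × 7 = 34.933 mm

35 mm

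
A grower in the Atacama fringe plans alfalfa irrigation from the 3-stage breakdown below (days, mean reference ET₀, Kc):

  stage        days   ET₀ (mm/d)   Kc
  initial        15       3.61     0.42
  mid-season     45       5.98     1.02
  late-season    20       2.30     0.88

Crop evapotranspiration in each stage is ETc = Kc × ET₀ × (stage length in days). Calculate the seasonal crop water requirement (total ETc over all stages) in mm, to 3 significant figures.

initial: 0.42 × 3.61 × 15 = 22.74 mm
mid-season: 1.02 × 5.98 × 45 = 274.48 mm
late-season: 0.88 × 2.30 × 20 = 40.48 mm
Seasonal total = 337.70 mm

338 mm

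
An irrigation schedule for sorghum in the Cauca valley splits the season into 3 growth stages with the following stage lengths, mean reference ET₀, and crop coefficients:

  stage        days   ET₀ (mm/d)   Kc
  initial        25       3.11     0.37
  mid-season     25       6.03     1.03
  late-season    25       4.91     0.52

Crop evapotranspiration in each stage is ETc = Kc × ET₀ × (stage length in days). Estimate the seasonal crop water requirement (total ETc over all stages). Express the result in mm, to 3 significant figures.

248 mm

initial: 0.37 × 3.11 × 25 = 28.77 mm
mid-season: 1.03 × 6.03 × 25 = 155.27 mm
late-season: 0.52 × 4.91 × 25 = 63.83 mm
Seasonal total = 247.87 mm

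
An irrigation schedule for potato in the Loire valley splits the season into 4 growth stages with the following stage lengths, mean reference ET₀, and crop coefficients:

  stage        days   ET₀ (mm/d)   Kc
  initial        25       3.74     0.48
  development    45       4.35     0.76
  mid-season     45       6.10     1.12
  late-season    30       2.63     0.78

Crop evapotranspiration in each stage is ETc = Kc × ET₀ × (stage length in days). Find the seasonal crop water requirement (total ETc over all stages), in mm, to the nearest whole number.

initial: 0.48 × 3.74 × 25 = 44.88 mm
development: 0.76 × 4.35 × 45 = 148.77 mm
mid-season: 1.12 × 6.10 × 45 = 307.44 mm
late-season: 0.78 × 2.63 × 30 = 61.54 mm
Seasonal total = 562.63 mm

563 mm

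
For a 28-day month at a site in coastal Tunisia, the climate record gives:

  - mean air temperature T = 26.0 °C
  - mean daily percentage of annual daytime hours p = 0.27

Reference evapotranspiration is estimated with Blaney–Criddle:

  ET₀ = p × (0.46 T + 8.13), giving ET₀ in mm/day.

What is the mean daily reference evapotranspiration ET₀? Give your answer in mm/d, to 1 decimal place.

ET₀ = 0.27 × (0.46 × 26.0 + 8.13) = 0.27 × 20.090 = 5.4243 mm/d

5.4 mm/d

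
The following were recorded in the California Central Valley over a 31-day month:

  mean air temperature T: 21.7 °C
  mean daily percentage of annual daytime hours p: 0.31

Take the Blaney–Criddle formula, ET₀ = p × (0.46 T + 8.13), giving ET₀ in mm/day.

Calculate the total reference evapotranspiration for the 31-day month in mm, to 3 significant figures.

ET₀ = 0.31 × (0.46 × 21.7 + 8.13) = 0.31 × 18.112 = 5.6147 mm/d
Monthly total = 5.6147 × 31 = 174.056 mm

174 mm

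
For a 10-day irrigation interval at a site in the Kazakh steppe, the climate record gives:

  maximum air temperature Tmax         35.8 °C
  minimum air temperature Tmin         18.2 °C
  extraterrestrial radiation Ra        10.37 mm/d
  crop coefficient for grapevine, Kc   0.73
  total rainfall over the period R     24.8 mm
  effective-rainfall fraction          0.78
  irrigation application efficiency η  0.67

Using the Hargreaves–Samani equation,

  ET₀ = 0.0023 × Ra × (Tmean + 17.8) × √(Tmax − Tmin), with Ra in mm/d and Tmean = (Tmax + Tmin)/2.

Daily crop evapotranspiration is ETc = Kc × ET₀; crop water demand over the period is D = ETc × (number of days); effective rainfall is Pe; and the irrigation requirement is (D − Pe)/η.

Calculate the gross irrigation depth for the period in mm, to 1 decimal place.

20.0 mm

Tmean = (35.8 + 18.2)/2 = 27.00 °C
ET₀ = 0.0023 × 10.37 × (27.00 + 17.8) × √17.6 = 0.0023 × 10.37 × 44.80 × 4.1952 = 4.4827 mm/d
ETc = Kc × ET₀ = 0.73 × 4.4827 = 3.2724 mm/d
Crop demand D = ETc × 10 d = 3.2724 × 10 = 32.724 mm
Pe = 0.78 × 24.8 = 19.344 mm
D − Pe = 32.724 − 19.344 = 13.380 mm
Gross irrigation = 13.380 / 0.67 = 19.970 mm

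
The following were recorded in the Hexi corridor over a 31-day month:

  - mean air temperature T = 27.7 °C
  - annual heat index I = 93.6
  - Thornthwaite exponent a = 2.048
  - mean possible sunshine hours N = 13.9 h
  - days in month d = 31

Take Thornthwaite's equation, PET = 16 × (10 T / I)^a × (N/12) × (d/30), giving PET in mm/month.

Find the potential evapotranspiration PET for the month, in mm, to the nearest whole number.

177 mm

10T/I = 10 × 27.7 / 93.6 = 2.9594
(10T/I)^a = 2.9594^2.048 = 9.2262
Uncorrected PET = 16 × 9.2262 = 147.619 mm
Correction = (N/12)(d/30) = (13.9/12)(31/30) = 1.1969
PET = 147.619 × 1.1969 = 176.685 mm/month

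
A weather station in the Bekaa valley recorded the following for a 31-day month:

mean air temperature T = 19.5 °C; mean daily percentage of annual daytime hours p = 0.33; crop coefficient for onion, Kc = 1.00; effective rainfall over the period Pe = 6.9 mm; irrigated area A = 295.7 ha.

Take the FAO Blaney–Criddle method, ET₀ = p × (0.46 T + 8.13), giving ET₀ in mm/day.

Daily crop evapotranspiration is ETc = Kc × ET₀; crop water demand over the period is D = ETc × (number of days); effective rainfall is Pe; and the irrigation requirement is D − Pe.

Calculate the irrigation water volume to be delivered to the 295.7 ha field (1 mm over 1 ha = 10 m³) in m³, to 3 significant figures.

497000 m³

ET₀ = 0.33 × (0.46 × 19.5 + 8.13) = 0.33 × 17.100 = 5.6430 mm/d
ETc = Kc × ET₀ = 1.00 × 5.6430 = 5.6430 mm/d
Crop demand D = ETc × 31 d = 5.6430 × 31 = 174.933 mm
D − Pe = 174.933 − 6.9 = 168.033 mm
Volume = 168.033 mm × 295.7 ha × 10 = 496873.6 m³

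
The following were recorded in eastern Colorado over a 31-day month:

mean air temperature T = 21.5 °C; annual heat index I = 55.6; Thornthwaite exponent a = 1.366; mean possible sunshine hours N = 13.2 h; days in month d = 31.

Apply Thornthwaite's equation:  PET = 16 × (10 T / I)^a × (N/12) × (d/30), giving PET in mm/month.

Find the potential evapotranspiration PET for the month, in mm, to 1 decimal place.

10T/I = 10 × 21.5 / 55.6 = 3.8669
(10T/I)^a = 3.8669^1.366 = 6.3436
Uncorrected PET = 16 × 6.3436 = 101.498 mm
Correction = (N/12)(d/30) = (13.2/12)(31/30) = 1.1367
PET = 101.498 × 1.1367 = 115.373 mm/month

115.4 mm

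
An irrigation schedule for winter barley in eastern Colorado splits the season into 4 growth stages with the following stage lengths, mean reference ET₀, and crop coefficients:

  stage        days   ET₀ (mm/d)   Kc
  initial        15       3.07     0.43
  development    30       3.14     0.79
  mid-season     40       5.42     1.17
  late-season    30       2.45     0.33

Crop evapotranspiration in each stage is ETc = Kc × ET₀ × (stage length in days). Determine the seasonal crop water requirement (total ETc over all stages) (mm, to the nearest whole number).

initial: 0.43 × 3.07 × 15 = 19.80 mm
development: 0.79 × 3.14 × 30 = 74.42 mm
mid-season: 1.17 × 5.42 × 40 = 253.66 mm
late-season: 0.33 × 2.45 × 30 = 24.26 mm
Seasonal total = 372.14 mm

372 mm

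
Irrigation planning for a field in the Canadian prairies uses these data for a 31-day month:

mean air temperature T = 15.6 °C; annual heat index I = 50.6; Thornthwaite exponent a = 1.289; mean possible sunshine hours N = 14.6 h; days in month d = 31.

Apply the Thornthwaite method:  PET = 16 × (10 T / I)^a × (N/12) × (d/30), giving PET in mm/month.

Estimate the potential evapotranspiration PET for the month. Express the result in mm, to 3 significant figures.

85.9 mm

10T/I = 10 × 15.6 / 50.6 = 3.0830
(10T/I)^a = 3.0830^1.289 = 4.2686
Uncorrected PET = 16 × 4.2686 = 68.298 mm
Correction = (N/12)(d/30) = (14.6/12)(31/30) = 1.2572
PET = 68.298 × 1.2572 = 85.864 mm/month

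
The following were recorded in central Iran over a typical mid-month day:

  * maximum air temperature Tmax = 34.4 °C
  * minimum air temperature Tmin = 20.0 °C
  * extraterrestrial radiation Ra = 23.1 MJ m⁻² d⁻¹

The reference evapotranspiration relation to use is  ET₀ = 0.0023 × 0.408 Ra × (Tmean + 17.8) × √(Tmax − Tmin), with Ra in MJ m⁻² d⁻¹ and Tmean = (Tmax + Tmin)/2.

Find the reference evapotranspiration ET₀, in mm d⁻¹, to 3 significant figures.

Tmean = (34.4 + 20.0)/2 = 27.20 °C
0.408 Ra = 0.408 × 23.1 = 9.4248 mm/d equivalent
ET₀ = 0.0023 × 9.4248 × (27.20 + 17.8) × √14.4 = 0.0023 × 9.4248 × 45.00 × 3.7947 = 3.7016 mm/d

3.70 mm d⁻¹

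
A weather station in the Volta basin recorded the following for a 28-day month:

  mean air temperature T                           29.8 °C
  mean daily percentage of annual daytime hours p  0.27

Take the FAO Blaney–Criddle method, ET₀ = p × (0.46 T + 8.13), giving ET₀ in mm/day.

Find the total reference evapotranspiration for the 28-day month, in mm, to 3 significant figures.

ET₀ = 0.27 × (0.46 × 29.8 + 8.13) = 0.27 × 21.838 = 5.8963 mm/d
Monthly total = 5.8963 × 28 = 165.096 mm

165 mm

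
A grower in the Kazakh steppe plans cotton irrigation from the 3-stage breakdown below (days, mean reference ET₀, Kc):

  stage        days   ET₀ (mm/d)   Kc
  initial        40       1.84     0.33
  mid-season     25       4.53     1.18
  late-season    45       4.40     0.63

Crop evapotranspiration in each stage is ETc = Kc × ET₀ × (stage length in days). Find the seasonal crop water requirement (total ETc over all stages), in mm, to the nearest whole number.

283 mm

initial: 0.33 × 1.84 × 40 = 24.29 mm
mid-season: 1.18 × 4.53 × 25 = 133.64 mm
late-season: 0.63 × 4.40 × 45 = 124.74 mm
Seasonal total = 282.67 mm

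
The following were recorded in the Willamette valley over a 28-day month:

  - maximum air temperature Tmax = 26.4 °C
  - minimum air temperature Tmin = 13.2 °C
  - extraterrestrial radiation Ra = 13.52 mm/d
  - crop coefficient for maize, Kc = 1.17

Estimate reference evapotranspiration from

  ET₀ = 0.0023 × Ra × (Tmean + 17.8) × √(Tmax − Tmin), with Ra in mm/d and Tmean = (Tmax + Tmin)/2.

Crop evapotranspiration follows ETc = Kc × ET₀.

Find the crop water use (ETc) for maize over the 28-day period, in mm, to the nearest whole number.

Tmean = (26.4 + 13.2)/2 = 19.80 °C
ET₀ = 0.0023 × 13.52 × (19.80 + 17.8) × √13.2 = 0.0023 × 13.52 × 37.60 × 3.6332 = 4.2480 mm/d
ETc = Kc × ET₀ = 1.17 × 4.2480 = 4.9702 mm/d
Over 28 days: 4.9702 × 28 = 139.166 mm

139 mm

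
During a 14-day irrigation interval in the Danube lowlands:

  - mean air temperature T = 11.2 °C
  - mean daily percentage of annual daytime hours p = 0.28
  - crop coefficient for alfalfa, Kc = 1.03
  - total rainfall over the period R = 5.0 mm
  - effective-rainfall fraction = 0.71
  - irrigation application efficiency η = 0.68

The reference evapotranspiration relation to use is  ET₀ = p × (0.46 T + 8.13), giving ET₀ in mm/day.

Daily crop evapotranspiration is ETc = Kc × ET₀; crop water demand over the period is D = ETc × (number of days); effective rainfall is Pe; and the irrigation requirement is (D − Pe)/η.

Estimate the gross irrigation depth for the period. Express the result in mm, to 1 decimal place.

73.6 mm

ET₀ = 0.28 × (0.46 × 11.2 + 8.13) = 0.28 × 13.282 = 3.7190 mm/d
ETc = Kc × ET₀ = 1.03 × 3.7190 = 3.8306 mm/d
Crop demand D = ETc × 14 d = 3.8306 × 14 = 53.628 mm
Pe = 0.71 × 5.0 = 3.550 mm
D − Pe = 53.628 − 3.550 = 50.078 mm
Gross irrigation = 50.078 / 0.68 = 73.644 mm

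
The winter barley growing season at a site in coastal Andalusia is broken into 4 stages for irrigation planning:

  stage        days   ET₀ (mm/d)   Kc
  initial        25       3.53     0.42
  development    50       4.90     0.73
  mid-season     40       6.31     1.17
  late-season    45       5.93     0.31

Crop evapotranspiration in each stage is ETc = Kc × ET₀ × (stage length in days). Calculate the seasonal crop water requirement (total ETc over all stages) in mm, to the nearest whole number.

initial: 0.42 × 3.53 × 25 = 37.07 mm
development: 0.73 × 4.90 × 50 = 178.85 mm
mid-season: 1.17 × 6.31 × 40 = 295.31 mm
late-season: 0.31 × 5.93 × 45 = 82.72 mm
Seasonal total = 593.95 mm

594 mm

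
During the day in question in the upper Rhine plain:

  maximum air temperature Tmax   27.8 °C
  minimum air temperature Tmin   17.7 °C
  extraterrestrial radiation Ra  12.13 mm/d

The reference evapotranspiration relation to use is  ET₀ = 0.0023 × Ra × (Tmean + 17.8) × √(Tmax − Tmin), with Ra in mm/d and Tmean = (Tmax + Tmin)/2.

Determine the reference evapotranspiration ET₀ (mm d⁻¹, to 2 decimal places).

Tmean = (27.8 + 17.7)/2 = 22.75 °C
ET₀ = 0.0023 × 12.13 × (22.75 + 17.8) × √10.1 = 0.0023 × 12.13 × 40.55 × 3.1780 = 3.5953 mm/d

3.60 mm d⁻¹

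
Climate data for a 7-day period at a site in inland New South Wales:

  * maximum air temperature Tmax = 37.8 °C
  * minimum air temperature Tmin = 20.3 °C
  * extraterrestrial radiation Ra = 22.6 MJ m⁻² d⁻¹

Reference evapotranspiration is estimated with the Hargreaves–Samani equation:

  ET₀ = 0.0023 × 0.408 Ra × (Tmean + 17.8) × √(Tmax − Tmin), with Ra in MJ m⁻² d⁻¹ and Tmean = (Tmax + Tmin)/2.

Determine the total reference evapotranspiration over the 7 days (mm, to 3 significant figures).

29.1 mm

Tmean = (37.8 + 20.3)/2 = 29.05 °C
0.408 Ra = 0.408 × 22.6 = 9.2208 mm/d equivalent
ET₀ = 0.0023 × 9.2208 × (29.05 + 17.8) × √17.5 = 0.0023 × 9.2208 × 46.85 × 4.1833 = 4.1565 mm/d
Over 7 days: 4.1565 × 7 = 29.096 mm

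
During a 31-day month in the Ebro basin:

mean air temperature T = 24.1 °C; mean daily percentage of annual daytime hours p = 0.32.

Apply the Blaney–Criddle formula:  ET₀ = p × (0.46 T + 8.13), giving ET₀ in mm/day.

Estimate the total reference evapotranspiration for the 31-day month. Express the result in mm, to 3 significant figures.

ET₀ = 0.32 × (0.46 × 24.1 + 8.13) = 0.32 × 19.216 = 6.1491 mm/d
Monthly total = 6.1491 × 31 = 190.622 mm

191 mm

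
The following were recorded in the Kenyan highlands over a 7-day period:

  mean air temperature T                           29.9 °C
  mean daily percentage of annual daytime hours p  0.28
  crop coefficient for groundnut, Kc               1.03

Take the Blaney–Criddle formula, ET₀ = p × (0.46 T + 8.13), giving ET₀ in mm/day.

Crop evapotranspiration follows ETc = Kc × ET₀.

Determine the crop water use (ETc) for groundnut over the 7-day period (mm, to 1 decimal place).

44.2 mm

ET₀ = 0.28 × (0.46 × 29.9 + 8.13) = 0.28 × 21.884 = 6.1275 mm/d
ETc = Kc × ET₀ = 1.03 × 6.1275 = 6.3113 mm/d
Over 7 days: 6.3113 × 7 = 44.179 mm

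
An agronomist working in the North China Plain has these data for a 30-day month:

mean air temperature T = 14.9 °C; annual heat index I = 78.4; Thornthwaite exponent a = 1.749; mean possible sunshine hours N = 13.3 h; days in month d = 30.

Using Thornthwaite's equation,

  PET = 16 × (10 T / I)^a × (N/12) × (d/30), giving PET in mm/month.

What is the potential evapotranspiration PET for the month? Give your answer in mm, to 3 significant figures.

54.5 mm

10T/I = 10 × 14.9 / 78.4 = 1.9005
(10T/I)^a = 1.9005^1.749 = 3.0743
Uncorrected PET = 16 × 3.0743 = 49.189 mm
Correction = (N/12)(d/30) = (13.3/12)(30/30) = 1.1083
PET = 49.189 × 1.1083 = 54.516 mm/month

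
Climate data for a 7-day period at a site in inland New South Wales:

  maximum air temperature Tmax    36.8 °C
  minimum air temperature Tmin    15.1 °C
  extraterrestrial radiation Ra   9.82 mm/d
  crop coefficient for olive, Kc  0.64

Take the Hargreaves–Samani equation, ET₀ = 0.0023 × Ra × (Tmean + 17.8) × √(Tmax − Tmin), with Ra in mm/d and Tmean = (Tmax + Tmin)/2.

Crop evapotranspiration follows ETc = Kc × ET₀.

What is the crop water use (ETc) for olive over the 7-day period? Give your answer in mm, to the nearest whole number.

21 mm

Tmean = (36.8 + 15.1)/2 = 25.95 °C
ET₀ = 0.0023 × 9.82 × (25.95 + 17.8) × √21.7 = 0.0023 × 9.82 × 43.75 × 4.6583 = 4.6030 mm/d
ETc = Kc × ET₀ = 0.64 × 4.6030 = 2.9459 mm/d
Over 7 days: 2.9459 × 7 = 20.621 mm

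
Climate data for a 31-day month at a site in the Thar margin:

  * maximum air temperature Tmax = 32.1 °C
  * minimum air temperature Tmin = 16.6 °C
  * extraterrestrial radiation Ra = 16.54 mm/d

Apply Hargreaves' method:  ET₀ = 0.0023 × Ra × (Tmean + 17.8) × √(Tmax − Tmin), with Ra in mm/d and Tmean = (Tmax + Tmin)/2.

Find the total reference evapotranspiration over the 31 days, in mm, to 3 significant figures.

196 mm

Tmean = (32.1 + 16.6)/2 = 24.35 °C
ET₀ = 0.0023 × 16.54 × (24.35 + 17.8) × √15.5 = 0.0023 × 16.54 × 42.15 × 3.9370 = 6.3129 mm/d
Over 31 days: 6.3129 × 31 = 195.700 mm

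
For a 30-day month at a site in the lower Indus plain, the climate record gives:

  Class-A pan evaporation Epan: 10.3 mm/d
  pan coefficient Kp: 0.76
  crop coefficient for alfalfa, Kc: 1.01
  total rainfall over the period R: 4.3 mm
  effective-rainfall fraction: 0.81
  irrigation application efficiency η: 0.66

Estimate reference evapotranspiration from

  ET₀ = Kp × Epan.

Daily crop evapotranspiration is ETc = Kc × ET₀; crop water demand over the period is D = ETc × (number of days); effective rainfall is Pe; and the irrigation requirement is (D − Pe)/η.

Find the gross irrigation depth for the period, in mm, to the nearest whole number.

354 mm

ET₀ = 0.76 × 10.3 = 7.8280 mm/d
ETc = Kc × ET₀ = 1.01 × 7.8280 = 7.9063 mm/d
Crop demand D = ETc × 30 d = 7.9063 × 30 = 237.189 mm
Pe = 0.81 × 4.3 = 3.483 mm
D − Pe = 237.189 − 3.483 = 233.706 mm
Gross irrigation = 233.706 / 0.66 = 354.100 mm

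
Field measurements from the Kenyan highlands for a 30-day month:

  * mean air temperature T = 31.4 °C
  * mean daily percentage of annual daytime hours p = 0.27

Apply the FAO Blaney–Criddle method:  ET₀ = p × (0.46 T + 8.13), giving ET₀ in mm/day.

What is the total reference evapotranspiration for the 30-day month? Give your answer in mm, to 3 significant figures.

183 mm

ET₀ = 0.27 × (0.46 × 31.4 + 8.13) = 0.27 × 22.574 = 6.0950 mm/d
Monthly total = 6.0950 × 30 = 182.850 mm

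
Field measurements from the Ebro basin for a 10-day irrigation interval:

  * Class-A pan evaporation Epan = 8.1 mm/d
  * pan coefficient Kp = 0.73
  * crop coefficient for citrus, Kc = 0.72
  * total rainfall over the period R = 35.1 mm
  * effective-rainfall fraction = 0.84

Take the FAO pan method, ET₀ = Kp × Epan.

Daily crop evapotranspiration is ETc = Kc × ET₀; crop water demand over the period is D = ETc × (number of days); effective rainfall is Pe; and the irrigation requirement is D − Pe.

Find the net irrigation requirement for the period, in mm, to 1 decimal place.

13.1 mm

ET₀ = 0.73 × 8.1 = 5.9130 mm/d
ETc = Kc × ET₀ = 0.72 × 5.9130 = 4.2574 mm/d
Crop demand D = ETc × 10 d = 4.2574 × 10 = 42.574 mm
Pe = 0.84 × 35.1 = 29.484 mm
D − Pe = 42.574 − 29.484 = 13.090 mm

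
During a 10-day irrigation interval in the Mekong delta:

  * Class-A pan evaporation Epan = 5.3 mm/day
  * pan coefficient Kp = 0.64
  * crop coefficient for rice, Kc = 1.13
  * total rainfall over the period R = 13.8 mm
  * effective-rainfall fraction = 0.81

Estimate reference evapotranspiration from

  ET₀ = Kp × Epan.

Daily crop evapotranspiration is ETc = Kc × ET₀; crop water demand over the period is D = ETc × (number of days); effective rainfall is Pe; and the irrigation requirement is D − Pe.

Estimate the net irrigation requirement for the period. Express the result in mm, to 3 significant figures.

ET₀ = 0.64 × 5.3 = 3.3920 mm/d
ETc = Kc × ET₀ = 1.13 × 3.3920 = 3.8330 mm/d
Crop demand D = ETc × 10 d = 3.8330 × 10 = 38.330 mm
Pe = 0.81 × 13.8 = 11.178 mm
D − Pe = 38.330 − 11.178 = 27.152 mm

27.2 mm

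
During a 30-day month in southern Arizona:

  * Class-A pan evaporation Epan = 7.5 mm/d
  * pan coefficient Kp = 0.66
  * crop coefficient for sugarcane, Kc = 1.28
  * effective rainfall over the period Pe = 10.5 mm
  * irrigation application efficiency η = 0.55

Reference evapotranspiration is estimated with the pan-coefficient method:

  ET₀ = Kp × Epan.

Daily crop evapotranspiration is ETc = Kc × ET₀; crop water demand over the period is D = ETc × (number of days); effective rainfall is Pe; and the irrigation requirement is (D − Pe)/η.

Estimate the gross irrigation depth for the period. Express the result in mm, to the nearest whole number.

ET₀ = 0.66 × 7.5 = 4.9500 mm/d
ETc = Kc × ET₀ = 1.28 × 4.9500 = 6.3360 mm/d
Crop demand D = ETc × 30 d = 6.3360 × 30 = 190.080 mm
D − Pe = 190.080 − 10.5 = 179.580 mm
Gross irrigation = 179.580 / 0.55 = 326.509 mm

327 mm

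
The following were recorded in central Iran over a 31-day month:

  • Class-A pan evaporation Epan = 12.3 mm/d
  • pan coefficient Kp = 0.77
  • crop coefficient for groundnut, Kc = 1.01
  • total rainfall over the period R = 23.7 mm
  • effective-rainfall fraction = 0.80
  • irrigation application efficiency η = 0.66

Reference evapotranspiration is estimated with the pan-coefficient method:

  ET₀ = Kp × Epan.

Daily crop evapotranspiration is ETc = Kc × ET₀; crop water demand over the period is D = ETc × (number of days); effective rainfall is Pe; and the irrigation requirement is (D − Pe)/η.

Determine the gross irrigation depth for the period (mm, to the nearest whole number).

421 mm

ET₀ = 0.77 × 12.3 = 9.4710 mm/d
ETc = Kc × ET₀ = 1.01 × 9.4710 = 9.5657 mm/d
Crop demand D = ETc × 31 d = 9.5657 × 31 = 296.537 mm
Pe = 0.80 × 23.7 = 18.960 mm
D − Pe = 296.537 − 18.960 = 277.577 mm
Gross irrigation = 277.577 / 0.66 = 420.571 mm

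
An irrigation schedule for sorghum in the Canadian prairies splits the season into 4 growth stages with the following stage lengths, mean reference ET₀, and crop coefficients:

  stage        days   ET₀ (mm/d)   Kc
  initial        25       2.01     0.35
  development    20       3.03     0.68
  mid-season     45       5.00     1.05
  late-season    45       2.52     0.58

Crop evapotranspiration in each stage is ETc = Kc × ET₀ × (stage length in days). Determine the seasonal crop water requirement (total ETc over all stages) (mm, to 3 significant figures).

361 mm

initial: 0.35 × 2.01 × 25 = 17.59 mm
development: 0.68 × 3.03 × 20 = 41.21 mm
mid-season: 1.05 × 5.00 × 45 = 236.25 mm
late-season: 0.58 × 2.52 × 45 = 65.77 mm
Seasonal total = 360.82 mm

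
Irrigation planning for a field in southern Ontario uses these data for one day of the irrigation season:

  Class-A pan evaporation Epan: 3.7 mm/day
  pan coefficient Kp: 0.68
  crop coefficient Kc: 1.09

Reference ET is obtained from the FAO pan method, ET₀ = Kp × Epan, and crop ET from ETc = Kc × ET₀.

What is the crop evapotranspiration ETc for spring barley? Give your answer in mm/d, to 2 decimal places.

2.74 mm/d

ET₀ = 0.68 × 3.7 = 2.5160 mm/d
ETc = Kc × ET₀ = 1.09 × 2.5160 = 2.7424 mm/d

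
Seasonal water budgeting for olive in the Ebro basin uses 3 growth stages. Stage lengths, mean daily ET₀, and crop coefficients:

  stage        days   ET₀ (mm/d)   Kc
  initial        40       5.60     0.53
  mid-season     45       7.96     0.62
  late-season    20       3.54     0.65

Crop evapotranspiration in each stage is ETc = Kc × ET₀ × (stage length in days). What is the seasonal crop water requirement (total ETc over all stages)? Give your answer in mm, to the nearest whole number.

initial: 0.53 × 5.60 × 40 = 118.72 mm
mid-season: 0.62 × 7.96 × 45 = 222.08 mm
late-season: 0.65 × 3.54 × 20 = 46.02 mm
Seasonal total = 386.82 mm

387 mm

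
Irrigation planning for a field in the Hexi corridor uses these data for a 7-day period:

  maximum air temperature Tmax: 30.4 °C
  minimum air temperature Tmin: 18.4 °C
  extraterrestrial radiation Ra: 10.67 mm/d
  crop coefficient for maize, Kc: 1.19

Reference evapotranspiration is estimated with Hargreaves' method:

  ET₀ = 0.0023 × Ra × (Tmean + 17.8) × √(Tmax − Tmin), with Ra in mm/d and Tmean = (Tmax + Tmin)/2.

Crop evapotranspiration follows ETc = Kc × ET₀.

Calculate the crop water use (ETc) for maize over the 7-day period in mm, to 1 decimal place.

Tmean = (30.4 + 18.4)/2 = 24.40 °C
ET₀ = 0.0023 × 10.67 × (24.40 + 17.8) × √12.0 = 0.0023 × 10.67 × 42.20 × 3.4641 = 3.5875 mm/d
ETc = Kc × ET₀ = 1.19 × 3.5875 = 4.2691 mm/d
Over 7 days: 4.2691 × 7 = 29.884 mm

29.9 mm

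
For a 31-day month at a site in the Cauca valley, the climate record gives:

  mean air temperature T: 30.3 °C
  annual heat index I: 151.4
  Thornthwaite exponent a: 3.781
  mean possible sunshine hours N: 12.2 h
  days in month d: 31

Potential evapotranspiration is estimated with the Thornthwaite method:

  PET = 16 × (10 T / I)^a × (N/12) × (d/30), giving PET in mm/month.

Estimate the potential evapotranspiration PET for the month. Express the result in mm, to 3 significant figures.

232 mm

10T/I = 10 × 30.3 / 151.4 = 2.0013
(10T/I)^a = 2.0013^3.781 = 13.7804
Uncorrected PET = 16 × 13.7804 = 220.486 mm
Correction = (N/12)(d/30) = (12.2/12)(31/30) = 1.0506
PET = 220.486 × 1.0506 = 231.643 mm/month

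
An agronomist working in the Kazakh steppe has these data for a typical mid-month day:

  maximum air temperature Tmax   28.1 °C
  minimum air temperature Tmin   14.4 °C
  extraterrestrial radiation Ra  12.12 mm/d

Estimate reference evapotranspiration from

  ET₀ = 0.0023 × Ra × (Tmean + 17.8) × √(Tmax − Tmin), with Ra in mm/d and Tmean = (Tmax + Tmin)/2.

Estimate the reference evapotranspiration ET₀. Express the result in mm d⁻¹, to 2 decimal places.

Tmean = (28.1 + 14.4)/2 = 21.25 °C
ET₀ = 0.0023 × 12.12 × (21.25 + 17.8) × √13.7 = 0.0023 × 12.12 × 39.05 × 3.7014 = 4.0292 mm/d

4.03 mm d⁻¹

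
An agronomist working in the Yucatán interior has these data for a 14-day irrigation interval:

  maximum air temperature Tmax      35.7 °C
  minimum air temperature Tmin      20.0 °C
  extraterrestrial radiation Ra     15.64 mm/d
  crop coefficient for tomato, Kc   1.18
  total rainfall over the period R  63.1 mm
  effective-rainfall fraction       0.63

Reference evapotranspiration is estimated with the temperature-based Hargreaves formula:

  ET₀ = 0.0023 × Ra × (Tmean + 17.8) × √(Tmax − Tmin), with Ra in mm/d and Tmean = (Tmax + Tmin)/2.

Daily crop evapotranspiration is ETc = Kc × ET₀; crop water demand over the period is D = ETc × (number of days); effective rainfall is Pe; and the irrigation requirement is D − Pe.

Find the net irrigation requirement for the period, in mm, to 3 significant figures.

67.7 mm

Tmean = (35.7 + 20.0)/2 = 27.85 °C
ET₀ = 0.0023 × 15.64 × (27.85 + 17.8) × √15.7 = 0.0023 × 15.64 × 45.65 × 3.9623 = 6.5066 mm/d
ETc = Kc × ET₀ = 1.18 × 6.5066 = 7.6778 mm/d
Crop demand D = ETc × 14 d = 7.6778 × 14 = 107.489 mm
Pe = 0.63 × 63.1 = 39.753 mm
D − Pe = 107.489 − 39.753 = 67.736 mm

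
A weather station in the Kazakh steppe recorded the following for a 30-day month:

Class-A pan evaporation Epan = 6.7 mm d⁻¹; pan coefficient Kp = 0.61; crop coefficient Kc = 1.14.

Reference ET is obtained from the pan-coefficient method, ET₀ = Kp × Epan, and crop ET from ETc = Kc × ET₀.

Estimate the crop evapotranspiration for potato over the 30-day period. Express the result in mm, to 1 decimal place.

ET₀ = 0.61 × 6.7 = 4.0870 mm/d
ETc = Kc × ET₀ = 1.14 × 4.0870 = 4.6592 mm/d
Over 30 days: 4.6592 × 30 = 139.776 mm

139.8 mm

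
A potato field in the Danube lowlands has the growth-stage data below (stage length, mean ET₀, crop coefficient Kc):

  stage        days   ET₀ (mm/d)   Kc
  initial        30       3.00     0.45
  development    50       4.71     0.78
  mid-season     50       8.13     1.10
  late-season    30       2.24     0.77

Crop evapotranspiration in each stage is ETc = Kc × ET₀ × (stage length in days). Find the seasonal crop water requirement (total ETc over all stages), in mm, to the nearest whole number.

723 mm

initial: 0.45 × 3.00 × 30 = 40.50 mm
development: 0.78 × 4.71 × 50 = 183.69 mm
mid-season: 1.10 × 8.13 × 50 = 447.15 mm
late-season: 0.77 × 2.24 × 30 = 51.74 mm
Seasonal total = 723.08 mm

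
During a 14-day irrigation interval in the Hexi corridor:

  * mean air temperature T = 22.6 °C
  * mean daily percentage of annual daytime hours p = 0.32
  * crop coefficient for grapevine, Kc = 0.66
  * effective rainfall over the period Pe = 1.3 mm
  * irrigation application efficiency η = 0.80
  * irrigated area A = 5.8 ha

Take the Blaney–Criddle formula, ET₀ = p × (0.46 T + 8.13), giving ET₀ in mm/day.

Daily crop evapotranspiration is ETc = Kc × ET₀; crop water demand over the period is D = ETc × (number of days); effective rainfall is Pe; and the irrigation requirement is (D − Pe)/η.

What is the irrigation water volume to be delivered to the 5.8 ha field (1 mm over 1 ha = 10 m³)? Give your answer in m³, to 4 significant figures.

ET₀ = 0.32 × (0.46 × 22.6 + 8.13) = 0.32 × 18.526 = 5.9283 mm/d
ETc = Kc × ET₀ = 0.66 × 5.9283 = 3.9127 mm/d
Crop demand D = ETc × 14 d = 3.9127 × 14 = 54.778 mm
D − Pe = 54.778 − 1.3 = 53.478 mm
Gross irrigation = 53.478 / 0.80 = 66.848 mm
Volume = 66.848 mm × 5.8 ha × 10 = 3877.2 m³

3877 m³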